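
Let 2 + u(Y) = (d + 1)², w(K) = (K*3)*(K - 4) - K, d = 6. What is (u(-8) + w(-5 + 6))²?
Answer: 1369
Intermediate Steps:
w(K) = -K + 3*K*(-4 + K) (w(K) = (3*K)*(-4 + K) - K = 3*K*(-4 + K) - K = -K + 3*K*(-4 + K))
u(Y) = 47 (u(Y) = -2 + (6 + 1)² = -2 + 7² = -2 + 49 = 47)
(u(-8) + w(-5 + 6))² = (47 + (-5 + 6)*(-13 + 3*(-5 + 6)))² = (47 + 1*(-13 + 3*1))² = (47 + 1*(-13 + 3))² = (47 + 1*(-10))² = (47 - 10)² = 37² = 1369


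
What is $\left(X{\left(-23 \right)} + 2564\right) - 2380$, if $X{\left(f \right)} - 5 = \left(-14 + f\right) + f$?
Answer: $129$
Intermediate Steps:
$X{\left(f \right)} = -9 + 2 f$ ($X{\left(f \right)} = 5 + \left(\left(-14 + f\right) + f\right) = 5 + \left(-14 + 2 f\right) = -9 + 2 f$)
$\left(X{\left(-23 \right)} + 2564\right) - 2380 = \left(\left(-9 + 2 \left(-23\right)\right) + 2564\right) - 2380 = \left(\left(-9 - 46\right) + 2564\right) - 2380 = \left(-55 + 2564\right) - 2380 = 2509 - 2380 = 129$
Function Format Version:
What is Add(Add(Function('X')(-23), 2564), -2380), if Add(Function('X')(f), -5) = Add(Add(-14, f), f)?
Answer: 129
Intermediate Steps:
Function('X')(f) = Add(-9, Mul(2, f)) (Function('X')(f) = Add(5, Add(Add(-14, f), f)) = Add(5, Add(-14, Mul(2, f))) = Add(-9, Mul(2, f)))
Add(Add(Function('X')(-23), 2564), -2380) = Add(Add(Add(-9, Mul(2, -23)), 2564), -2380) = Add(Add(Add(-9, -46), 2564), -2380) = Add(Add(-55, 2564), -2380) = Add(2509, -2380) = 129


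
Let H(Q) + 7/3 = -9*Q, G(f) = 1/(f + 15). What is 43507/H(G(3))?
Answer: -261042/17 ≈ -15355.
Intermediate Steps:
G(f) = 1/(15 + f)
H(Q) = -7/3 - 9*Q
43507/H(G(3)) = 43507/(-7/3 - 9/(15 + 3)) = 43507/(-7/3 - 9/18) = 43507/(-7/3 - 9*1/18) = 43507/(-7/3 - ½) = 43507/(-17/6) = 43507*(-6/17) = -261042/17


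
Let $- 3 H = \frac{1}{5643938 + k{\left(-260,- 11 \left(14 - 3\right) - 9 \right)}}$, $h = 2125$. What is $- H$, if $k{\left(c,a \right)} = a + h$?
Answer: $\frac{1}{16937799} \approx 5.904 \cdot 10^{-8}$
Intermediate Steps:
$k{\left(c,a \right)} = 2125 + a$ ($k{\left(c,a \right)} = a + 2125 = 2125 + a$)
$H = - \frac{1}{16937799}$ ($H = - \frac{1}{3 \left(5643938 + \left(2125 - \left(9 + 11 \left(14 - 3\right)\right)\right)\right)} = - \frac{1}{3 \left(5643938 + \left(2125 - 130\right)\right)} = - \frac{1}{3 \left(5643938 + 1995\right)} = - \frac{1}{3 \cdot 5645933} = \left(- \frac{1}{3}\right) \frac{1}{5645933} = - \frac{1}{16937799} \approx -5.904 \cdot 10^{-8}$)
$- H = \left(-1\right) \left(- \frac{1}{16937799}\right) = \frac{1}{16937799}$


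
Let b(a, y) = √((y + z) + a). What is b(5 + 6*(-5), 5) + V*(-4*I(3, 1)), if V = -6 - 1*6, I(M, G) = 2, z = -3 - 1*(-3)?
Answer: 96 + 2*I*√5 ≈ 96.0 + 4.4721*I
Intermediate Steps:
z = 0 (z = -3 + 3 = 0)
b(a, y) = √(a + y) (b(a, y) = √((y + 0) + a) = √(y + a) = √(a + y))
V = -12 (V = -6 - 6 = -12)
b(5 + 6*(-5), 5) + V*(-4*I(3, 1)) = √((5 + 6*(-5)) + 5) - (-48)*2 = √((5 - 30) + 5) - 12*(-8) = √(-25 + 5) + 96 = √(-20) + 96 = 2*I*√5 + 96 = 96 + 2*I*√5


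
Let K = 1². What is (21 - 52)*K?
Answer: -31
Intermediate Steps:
K = 1
(21 - 52)*K = (21 - 52)*1 = -31*1 = -31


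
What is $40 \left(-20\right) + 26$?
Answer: $-774$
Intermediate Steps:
$40 \left(-20\right) + 26 = -800 + 26 = -774$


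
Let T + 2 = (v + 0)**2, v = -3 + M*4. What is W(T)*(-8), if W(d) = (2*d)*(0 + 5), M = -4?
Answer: -28720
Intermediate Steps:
v = -19 (v = -3 - 4*4 = -3 - 16 = -19)
T = 359 (T = -2 + (-19 + 0)**2 = -2 + (-19)**2 = -2 + 361 = 359)
W(d) = 10*d (W(d) = (2*d)*5 = 10*d)
W(T)*(-8) = (10*359)*(-8) = 3590*(-8) = -28720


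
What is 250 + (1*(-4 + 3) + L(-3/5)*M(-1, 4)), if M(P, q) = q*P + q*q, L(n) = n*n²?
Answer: 30801/125 ≈ 246.41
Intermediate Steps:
L(n) = n³
M(P, q) = q² + P*q (M(P, q) = P*q + q² = q² + P*q)
250 + (1*(-4 + 3) + L(-3/5)*M(-1, 4)) = 250 + (1*(-4 + 3) + (-3/5)³*(4*(-1 + 4))) = 250 + (1*(-1) + (-3*⅕)³*(4*3)) = 250 + (-1 + (-⅗)³*12) = 250 + (-1 - 27/125*12) = 250 + (-1 - 324/125) = 250 - 449/125 = 30801/125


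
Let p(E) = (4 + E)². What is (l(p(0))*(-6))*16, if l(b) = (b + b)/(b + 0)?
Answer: -192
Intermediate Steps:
l(b) = 2 (l(b) = (2*b)/b = 2)
(l(p(0))*(-6))*16 = (2*(-6))*16 = -12*16 = -192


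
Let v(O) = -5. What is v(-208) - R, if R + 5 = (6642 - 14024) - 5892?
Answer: 13274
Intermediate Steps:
R = -13279 (R = -5 + ((6642 - 14024) - 5892) = -5 + (-7382 - 5892) = -5 - 13274 = -13279)
v(-208) - R = -5 - 1*(-13279) = -5 + 13279 = 13274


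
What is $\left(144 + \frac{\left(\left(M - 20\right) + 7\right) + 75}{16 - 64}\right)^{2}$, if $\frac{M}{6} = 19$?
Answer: $\frac{177241}{9} \approx 19693.0$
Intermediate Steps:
$M = 114$ ($M = 6 \cdot 19 = 114$)
$\left(144 + \frac{\left(\left(M - 20\right) + 7\right) + 75}{16 - 64}\right)^{2} = \left(144 + \frac{\left(\left(114 - 20\right) + 7\right) + 75}{16 - 64}\right)^{2} = \left(144 + \frac{\left(\left(114 - 20\right) + 7\right) + 75}{-48}\right)^{2} = \left(144 + \left(\left(\left(114 - 20\right) + 7\right) + 75\right) \left(- \frac{1}{48}\right)\right)^{2} = \left(144 + \left(\left(94 + 7\right) + 75\right) \left(- \frac{1}{48}\right)\right)^{2} = \left(144 + \left(101 + 75\right) \left(- \frac{1}{48}\right)\right)^{2} = \left(144 + 176 \left(- \frac{1}{48}\right)\right)^{2} = \left(144 - \frac{11}{3}\right)^{2} = \left(\frac{421}{3}\right)^{2} = \frac{177241}{9}$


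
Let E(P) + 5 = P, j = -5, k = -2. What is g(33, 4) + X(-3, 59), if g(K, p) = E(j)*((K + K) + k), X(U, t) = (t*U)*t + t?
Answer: -11024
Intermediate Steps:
X(U, t) = t + U*t² (X(U, t) = (U*t)*t + t = U*t² + t = t + U*t²)
E(P) = -5 + P
g(K, p) = 20 - 20*K (g(K, p) = (-5 - 5)*((K + K) - 2) = -10*(2*K - 2) = -10*(-2 + 2*K) = 20 - 20*K)
g(33, 4) + X(-3, 59) = (20 - 20*33) + 59*(1 - 3*59) = (20 - 660) + 59*(1 - 177) = -640 + 59*(-176) = -640 - 10384 = -11024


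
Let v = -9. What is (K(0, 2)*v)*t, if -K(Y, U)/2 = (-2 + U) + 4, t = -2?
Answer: -144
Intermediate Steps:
K(Y, U) = -4 - 2*U (K(Y, U) = -2*((-2 + U) + 4) = -2*(2 + U) = -4 - 2*U)
(K(0, 2)*v)*t = ((-4 - 2*2)*(-9))*(-2) = ((-4 - 4)*(-9))*(-2) = -8*(-9)*(-2) = 72*(-2) = -144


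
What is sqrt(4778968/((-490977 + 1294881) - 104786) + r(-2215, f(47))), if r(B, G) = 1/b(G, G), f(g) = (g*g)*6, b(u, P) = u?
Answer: sqrt(66424397709970230)/98575638 ≈ 2.6145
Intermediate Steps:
f(g) = 6*g**2 (f(g) = g**2*6 = 6*g**2)
r(B, G) = 1/G
sqrt(4778968/((-490977 + 1294881) - 104786) + r(-2215, f(47))) = sqrt(4778968/((-490977 + 1294881) - 104786) + 1/(6*47**2)) = sqrt(4778968/(803904 - 104786) + 1/(6*2209)) = sqrt(4778968/699118 + 1/13254) = sqrt(4778968*(1/699118) + 1/13254) = sqrt(2389484/349559 + 1/13254) = sqrt(31670570495/4633054986) = sqrt(66424397709970230)/98575638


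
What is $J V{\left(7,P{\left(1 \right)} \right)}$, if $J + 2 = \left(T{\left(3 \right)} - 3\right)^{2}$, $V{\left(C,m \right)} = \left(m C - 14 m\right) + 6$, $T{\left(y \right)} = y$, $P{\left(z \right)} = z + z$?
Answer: $16$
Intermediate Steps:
$P{\left(z \right)} = 2 z$
$V{\left(C,m \right)} = 6 - 14 m + C m$ ($V{\left(C,m \right)} = \left(C m - 14 m\right) + 6 = \left(- 14 m + C m\right) + 6 = 6 - 14 m + C m$)
$J = -2$ ($J = -2 + \left(3 - 3\right)^{2} = -2 + 0^{2} = -2 + 0 = -2$)
$J V{\left(7,P{\left(1 \right)} \right)} = - 2 \left(6 - 14 \cdot 2 \cdot 1 + 7 \cdot 2 \cdot 1\right) = - 2 \left(6 - 28 + 7 \cdot 2\right) = - 2 \left(6 - 28 + 14\right) = \left(-2\right) \left(-8\right) = 16$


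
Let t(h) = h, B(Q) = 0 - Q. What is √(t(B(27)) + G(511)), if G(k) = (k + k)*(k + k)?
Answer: √1044457 ≈ 1022.0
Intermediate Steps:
B(Q) = -Q
G(k) = 4*k² (G(k) = (2*k)*(2*k) = 4*k²)
√(t(B(27)) + G(511)) = √(-1*27 + 4*511²) = √(-27 + 4*261121) = √(-27 + 1044484) = √1044457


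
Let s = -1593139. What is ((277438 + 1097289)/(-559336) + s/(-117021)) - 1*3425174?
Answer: -224190807619834307/65454058056 ≈ -3.4252e+6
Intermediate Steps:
((277438 + 1097289)/(-559336) + s/(-117021)) - 1*3425174 = ((277438 + 1097289)/(-559336) - 1593139/(-117021)) - 1*3425174 = (1374727*(-1/559336) - 1593139*(-1/117021)) - 3425174 = (-1374727/559336 + 1593139/117021) - 3425174 = 730228067437/65454058056 - 3425174 = -224190807619834307/65454058056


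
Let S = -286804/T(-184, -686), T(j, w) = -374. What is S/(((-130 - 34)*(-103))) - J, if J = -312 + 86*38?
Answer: -4668640611/1579402 ≈ -2956.0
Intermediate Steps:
S = 143402/187 (S = -286804/(-374) = -286804*(-1/374) = 143402/187 ≈ 766.86)
J = 2956 (J = -312 + 3268 = 2956)
S/(((-130 - 34)*(-103))) - J = 143402/(187*(((-130 - 34)*(-103)))) - 1*2956 = 143402/(187*((-164*(-103)))) - 2956 = (143402/187)/16892 - 2956 = (143402/187)*(1/16892) - 2956 = 71701/1579402 - 2956 = -4668640611/1579402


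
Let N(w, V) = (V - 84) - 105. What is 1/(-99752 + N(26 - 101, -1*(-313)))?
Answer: -1/99628 ≈ -1.0037e-5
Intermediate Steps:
N(w, V) = -189 + V (N(w, V) = (-84 + V) - 105 = -189 + V)
1/(-99752 + N(26 - 101, -1*(-313))) = 1/(-99752 + (-189 - 1*(-313))) = 1/(-99752 + (-189 + 313)) = 1/(-99752 + 124) = 1/(-99628) = -1/99628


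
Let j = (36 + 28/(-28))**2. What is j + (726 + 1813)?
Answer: 3764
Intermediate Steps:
j = 1225 (j = (36 + 28*(-1/28))**2 = (36 - 1)**2 = 35**2 = 1225)
j + (726 + 1813) = 1225 + (726 + 1813) = 1225 + 2539 = 3764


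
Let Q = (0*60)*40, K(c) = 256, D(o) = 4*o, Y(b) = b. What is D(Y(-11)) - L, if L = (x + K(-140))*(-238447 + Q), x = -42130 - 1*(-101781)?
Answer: 14284644385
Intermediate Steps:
x = 59651 (x = -42130 + 101781 = 59651)
Q = 0 (Q = 0*40 = 0)
L = -14284644429 (L = (59651 + 256)*(-238447 + 0) = 59907*(-238447) = -14284644429)
D(Y(-11)) - L = 4*(-11) - 1*(-14284644429) = -44 + 14284644429 = 14284644385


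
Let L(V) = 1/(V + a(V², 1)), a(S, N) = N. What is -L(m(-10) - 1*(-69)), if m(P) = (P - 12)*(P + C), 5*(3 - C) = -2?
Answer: -5/1076 ≈ -0.0046468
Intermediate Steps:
C = 17/5 (C = 3 - ⅕*(-2) = 3 + ⅖ = 17/5 ≈ 3.4000)
m(P) = (-12 + P)*(17/5 + P) (m(P) = (P - 12)*(P + 17/5) = (-12 + P)*(17/5 + P))
L(V) = 1/(1 + V) (L(V) = 1/(V + 1) = 1/(1 + V))
-L(m(-10) - 1*(-69)) = -1/(1 + ((-204/5 + (-10)² - 43/5*(-10)) - 1*(-69))) = -1/(1 + ((-204/5 + 100 + 86) + 69)) = -1/(1 + (726/5 + 69)) = -1/(1 + 1071/5) = -1/1076/5 = -1*5/1076 = -5/1076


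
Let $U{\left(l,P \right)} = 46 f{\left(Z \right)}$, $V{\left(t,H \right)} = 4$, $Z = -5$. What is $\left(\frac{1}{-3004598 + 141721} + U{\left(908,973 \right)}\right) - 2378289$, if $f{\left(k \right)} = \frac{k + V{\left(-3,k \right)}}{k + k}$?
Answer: $- \frac{34043678541099}{14314385} \approx -2.3783 \cdot 10^{6}$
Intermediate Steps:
$f{\left(k \right)} = \frac{4 + k}{2 k}$ ($f{\left(k \right)} = \frac{k + 4}{k + k} = \frac{4 + k}{2 k}$)
$U{\left(l,P \right)} = \frac{23}{5}$ ($U{\left(l,P \right)} = 46 \frac{4 - 5}{2 \left(-5\right)} = 46 \cdot \frac{1}{2} \left(- \frac{1}{5}\right) \left(-1\right) = 46 \cdot \frac{1}{10} = \frac{23}{5}$)
$\left(\frac{1}{-3004598 + 141721} + U{\left(908,973 \right)}\right) - 2378289 = \left(\frac{1}{-3004598 + 141721} + \frac{23}{5}\right) - 2378289 = \left(\frac{1}{-2862877} + \frac{23}{5}\right) - 2378289 = \left(- \frac{1}{2862877} + \frac{23}{5}\right) - 2378289 = \frac{65846166}{14314385} - 2378289 = - \frac{34043678541099}{14314385}$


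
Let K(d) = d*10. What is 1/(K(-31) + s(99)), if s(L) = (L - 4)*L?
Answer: 1/9095 ≈ 0.00010995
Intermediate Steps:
K(d) = 10*d
s(L) = L*(-4 + L) (s(L) = (-4 + L)*L = L*(-4 + L))
1/(K(-31) + s(99)) = 1/(10*(-31) + 99*(-4 + 99)) = 1/(-310 + 99*95) = 1/(-310 + 9405) = 1/9095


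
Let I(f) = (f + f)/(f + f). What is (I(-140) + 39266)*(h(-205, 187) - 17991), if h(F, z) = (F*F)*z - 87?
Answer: 307876722399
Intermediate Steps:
h(F, z) = -87 + z*F² (h(F, z) = F²*z - 87 = z*F² - 87 = -87 + z*F²)
I(f) = 1 (I(f) = (2*f)/((2*f)) = (2*f)*(1/(2*f)) = 1)
(I(-140) + 39266)*(h(-205, 187) - 17991) = (1 + 39266)*((-87 + 187*(-205)²) - 17991) = 39267*((-87 + 187*42025) - 17991) = 39267*((-87 + 7858675) - 17991) = 39267*(7858588 - 17991) = 39267*7840597 = 307876722399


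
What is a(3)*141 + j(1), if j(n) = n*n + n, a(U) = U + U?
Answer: 848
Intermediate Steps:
a(U) = 2*U
j(n) = n + n² (j(n) = n² + n = n + n²)
a(3)*141 + j(1) = (2*3)*141 + 1*(1 + 1) = 6*141 + 1*2 = 846 + 2 = 848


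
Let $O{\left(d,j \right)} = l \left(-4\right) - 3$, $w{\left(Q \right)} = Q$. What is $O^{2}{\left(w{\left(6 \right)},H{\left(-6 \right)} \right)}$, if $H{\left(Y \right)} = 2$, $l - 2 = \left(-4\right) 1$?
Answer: $25$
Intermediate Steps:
$l = -2$ ($l = 2 - 4 = -2$)
$O{\left(d,j \right)} = 5$ ($O{\left(d,j \right)} = \left(-2\right) \left(-4\right) - 3 = 8 - 3 = 5$)
$O^{2}{\left(w{\left(6 \right)},H{\left(-6 \right)} \right)} = 5^{2} = 25$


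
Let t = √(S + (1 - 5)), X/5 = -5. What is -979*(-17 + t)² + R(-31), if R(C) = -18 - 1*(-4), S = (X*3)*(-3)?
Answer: -499304 + 33286*√221 ≈ -4472.0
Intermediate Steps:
X = -25 (X = 5*(-5) = -25)
S = 225 (S = -25*3*(-3) = -75*(-3) = 225)
t = √221 (t = √(225 + (1 - 5)) = √(225 - 4) = √221 ≈ 14.866)
R(C) = -14 (R(C) = -18 + 4 = -14)
-979*(-17 + t)² + R(-31) = -979*(-17 + √221)² - 14 = -14 - 979*(-17 + √221)²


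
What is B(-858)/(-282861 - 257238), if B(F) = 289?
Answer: -289/540099 ≈ -0.00053509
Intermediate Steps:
B(-858)/(-282861 - 257238) = 289/(-282861 - 257238) = 289/(-540099) = 289*(-1/540099) = -289/540099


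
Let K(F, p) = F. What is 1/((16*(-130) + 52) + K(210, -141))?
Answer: -1/1818 ≈ -0.00055005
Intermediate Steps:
1/((16*(-130) + 52) + K(210, -141)) = 1/((16*(-130) + 52) + 210) = 1/((-2080 + 52) + 210) = 1/(-2028 + 210) = 1/(-1818) = -1/1818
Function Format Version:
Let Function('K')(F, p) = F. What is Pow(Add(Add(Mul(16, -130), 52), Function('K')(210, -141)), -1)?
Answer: Rational(-1, 1818) ≈ -0.00055005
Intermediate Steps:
Pow(Add(Add(Mul(16, -130), 52), Function('K')(210, -141)), -1) = Pow(Add(Add(Mul(16, -130), 52), 210), -1) = Pow(Add(Add(-2080, 52), 210), -1) = Pow(Add(-2028, 210), -1) = Pow(-1818, -1) = Rational(-1, 1818)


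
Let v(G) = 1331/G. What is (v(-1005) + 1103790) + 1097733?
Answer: 2212529284/1005 ≈ 2.2015e+6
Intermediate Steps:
(v(-1005) + 1103790) + 1097733 = (1331/(-1005) + 1103790) + 1097733 = (1331*(-1/1005) + 1103790) + 1097733 = (-1331/1005 + 1103790) + 1097733 = 1109307619/1005 + 1097733 = 2212529284/1005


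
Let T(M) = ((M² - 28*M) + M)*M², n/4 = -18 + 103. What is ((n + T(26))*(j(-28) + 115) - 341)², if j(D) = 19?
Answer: 5335938301225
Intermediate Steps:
n = 340 (n = 4*(-18 + 103) = 4*85 = 340)
T(M) = M²*(M² - 27*M) (T(M) = (M² - 27*M)*M² = M²*(M² - 27*M))
((n + T(26))*(j(-28) + 115) - 341)² = ((340 + 26³*(-27 + 26))*(19 + 115) - 341)² = ((340 + 17576*(-1))*134 - 341)² = ((340 - 17576)*134 - 341)² = (-17236*134 - 341)² = (-2309624 - 341)² = (-2309965)² = 5335938301225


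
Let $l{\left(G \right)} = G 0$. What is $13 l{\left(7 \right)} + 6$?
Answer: $6$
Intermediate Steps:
$l{\left(G \right)} = 0$
$13 l{\left(7 \right)} + 6 = 13 \cdot 0 + 6 = 0 + 6 = 6$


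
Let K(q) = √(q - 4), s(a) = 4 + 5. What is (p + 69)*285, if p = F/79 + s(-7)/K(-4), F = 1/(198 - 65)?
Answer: 10874760/553 - 2565*I*√2/4 ≈ 19665.0 - 906.86*I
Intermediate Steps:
s(a) = 9
K(q) = √(-4 + q)
F = 1/133 ≈ 0.0075188
p = 1/10507 - 9*I*√2/4 (p = (1/133)/79 + 9/(√(-4 - 4)) = (1/133)*(1/79) + 9/(√(-8)) = 1/10507 + 9/((2*I*√2)) = 1/10507 + 9*(-I*√2/4) = 1/10507 - 9*I*√2/4 ≈ 9.5175e-5 - 3.182*I)
(p + 69)*285 = ((1/10507 - 9*I*√2/4) + 69)*285 = (724984/10507 - 9*I*√2/4)*285 = 10874760/553 - 2565*I*√2/4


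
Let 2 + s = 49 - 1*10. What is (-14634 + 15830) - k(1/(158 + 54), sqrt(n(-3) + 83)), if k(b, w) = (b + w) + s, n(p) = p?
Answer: 245707/212 - 4*sqrt(5) ≈ 1150.1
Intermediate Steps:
s = 37 (s = -2 + (49 - 1*10) = -2 + (49 - 10) = -2 + 39 = 37)
k(b, w) = 37 + b + w (k(b, w) = (b + w) + 37 = 37 + b + w)
(-14634 + 15830) - k(1/(158 + 54), sqrt(n(-3) + 83)) = (-14634 + 15830) - (37 + 1/(158 + 54) + sqrt(-3 + 83)) = 1196 - (37 + 1/212 + sqrt(80)) = 1196 - (37 + 1/212 + 4*sqrt(5)) = 1196 - (7845/212 + 4*sqrt(5)) = 1196 + (-7845/212 - 4*sqrt(5)) = 245707/212 - 4*sqrt(5)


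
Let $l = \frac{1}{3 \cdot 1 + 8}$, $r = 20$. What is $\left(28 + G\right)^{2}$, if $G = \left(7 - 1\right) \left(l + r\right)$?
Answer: $\frac{2669956}{121} \approx 22066.0$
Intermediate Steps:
$l = \frac{1}{11}$ ($l = \frac{1}{3 + 8} = \frac{1}{11} \approx 0.090909$)
$G = \frac{1326}{11}$ ($G = \left(7 - 1\right) \left(\frac{1}{11} + 20\right) = 6 \cdot \frac{221}{11} = \frac{1326}{11} \approx 120.55$)
$\left(28 + G\right)^{2} = \left(28 + \frac{1326}{11}\right)^{2} = \left(\frac{1634}{11}\right)^{2} = \frac{2669956}{121}$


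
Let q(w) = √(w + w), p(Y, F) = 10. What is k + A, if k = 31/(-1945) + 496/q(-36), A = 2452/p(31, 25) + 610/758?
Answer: 181331882/737155 - 124*I*√2/3 ≈ 245.99 - 58.454*I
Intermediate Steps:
A = 466179/1895 (A = 2452/10 + 610/758 = 2452*(⅒) + 610*(1/758) = 1226/5 + 305/379 = 466179/1895 ≈ 246.00)
q(w) = √2*√w (q(w) = √(2*w) = √2*√w)
k = -31/1945 - 124*I*√2/3 (k = 31/(-1945) + 496/((√2*√(-36))) = 31*(-1/1945) + 496/((√2*(6*I))) = -31/1945 + 496/((6*I*√2)) = -31/1945 + 496*(-I*√2/12) = -31/1945 - 124*I*√2/3 ≈ -0.015938 - 58.454*I)
k + A = (-31/1945 - 124*I*√2/3) + 466179/1895 = 181331882/737155 - 124*I*√2/3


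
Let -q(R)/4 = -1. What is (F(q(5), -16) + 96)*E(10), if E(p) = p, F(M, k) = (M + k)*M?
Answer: 480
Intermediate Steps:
q(R) = 4 (q(R) = -4*(-1) = 4)
F(M, k) = M*(M + k)
(F(q(5), -16) + 96)*E(10) = (4*(4 - 16) + 96)*10 = (4*(-12) + 96)*10 = (-48 + 96)*10 = 48*10 = 480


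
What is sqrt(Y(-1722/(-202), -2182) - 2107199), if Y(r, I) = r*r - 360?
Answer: I*sqrt(21498468038)/101 ≈ 1451.7*I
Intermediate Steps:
Y(r, I) = -360 + r**2 (Y(r, I) = r**2 - 360 = -360 + r**2)
sqrt(Y(-1722/(-202), -2182) - 2107199) = sqrt((-360 + (-1722/(-202))**2) - 2107199) = sqrt((-360 + (-1722*(-1/202))**2) - 2107199) = sqrt((-360 + (861/101)**2) - 2107199) = sqrt((-360 + 741321/10201) - 2107199) = sqrt(-2931039/10201 - 2107199) = sqrt(-21498468038/10201) = I*sqrt(21498468038)/101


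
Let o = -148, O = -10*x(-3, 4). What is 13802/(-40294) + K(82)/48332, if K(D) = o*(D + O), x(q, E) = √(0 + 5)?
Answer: -144510781/243436201 + 370*√5/12083 ≈ -0.52516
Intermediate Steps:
x(q, E) = √5
O = -10*√5 ≈ -22.361
K(D) = -148*D + 1480*√5 (K(D) = -148*(D - 10*√5) = -148*D + 1480*√5)
13802/(-40294) + K(82)/48332 = 13802/(-40294) + (-148*82 + 1480*√5)/48332 = 13802*(-1/40294) + (-12136 + 1480*√5)*(1/48332) = -6901/20147 + (-3034/12083 + 370*√5/12083) = -144510781/243436201 + 370*√5/12083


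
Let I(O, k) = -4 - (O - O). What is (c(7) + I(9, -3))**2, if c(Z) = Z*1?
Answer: 9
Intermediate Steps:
I(O, k) = -4 (I(O, k) = -4 - 1*0 = -4 + 0 = -4)
c(Z) = Z
(c(7) + I(9, -3))**2 = (7 - 4)**2 = 3**2 = 9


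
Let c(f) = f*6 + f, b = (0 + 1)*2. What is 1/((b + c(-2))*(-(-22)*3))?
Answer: -1/792 ≈ -0.0012626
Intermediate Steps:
b = 2 (b = 1*2 = 2)
c(f) = 7*f (c(f) = 6*f + f = 7*f)
1/((b + c(-2))*(-(-22)*3)) = 1/((2 + 7*(-2))*(-(-22)*3)) = 1/((2 - 14)*(-11*(-6))) = 1/(-12*66) = 1/(-792) = -1/792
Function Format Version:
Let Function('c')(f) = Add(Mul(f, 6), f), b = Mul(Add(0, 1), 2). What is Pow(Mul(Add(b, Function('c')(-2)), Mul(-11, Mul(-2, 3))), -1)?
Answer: Rational(-1, 792) ≈ -0.0012626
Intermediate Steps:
b = 2 (b = Mul(1, 2) = 2)
Function('c')(f) = Mul(7, f) (Function('c')(f) = Add(Mul(6, f), f) = Mul(7, f))
Pow(Mul(Add(b, Function('c')(-2)), Mul(-11, Mul(-2, 3))), -1) = Pow(Mul(Add(2, Mul(7, -2)), Mul(-11, Mul(-2, 3))), -1) = Pow(Mul(Add(2, -14), Mul(-11, -6)), -1) = Pow(Mul(-12, 66), -1) = Pow(-792, -1) = Rational(-1, 792)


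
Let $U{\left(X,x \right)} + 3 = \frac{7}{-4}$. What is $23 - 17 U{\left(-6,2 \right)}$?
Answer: $\frac{415}{4} \approx 103.75$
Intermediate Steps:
$U{\left(X,x \right)} = - \frac{19}{4}$ ($U{\left(X,x \right)} = -3 + \frac{7}{-4} = -3 + 7 \left(- \frac{1}{4}\right) = -3 - \frac{7}{4} = - \frac{19}{4}$)
$23 - 17 U{\left(-6,2 \right)} = 23 - - \frac{323}{4} = 23 + \frac{323}{4} = \frac{415}{4}$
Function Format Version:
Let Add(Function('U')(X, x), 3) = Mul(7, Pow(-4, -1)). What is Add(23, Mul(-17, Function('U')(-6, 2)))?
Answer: Rational(415, 4) ≈ 103.75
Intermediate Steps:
Function('U')(X, x) = Rational(-19, 4) (Function('U')(X, x) = Add(-3, Mul(7, Pow(-4, -1))) = Add(-3, Mul(7, Rational(-1, 4))) = Add(-3, Rational(-7, 4)) = Rational(-19, 4))
Add(23, Mul(-17, Function('U')(-6, 2))) = Add(23, Mul(-17, Rational(-19, 4))) = Add(23, Rational(323, 4)) = Rational(415, 4)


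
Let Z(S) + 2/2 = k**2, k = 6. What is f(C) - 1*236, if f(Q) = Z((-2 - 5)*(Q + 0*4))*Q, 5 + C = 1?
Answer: -376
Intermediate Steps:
C = -4 (C = -5 + 1 = -4)
Z(S) = 35 (Z(S) = -1 + 6**2 = -1 + 36 = 35)
f(Q) = 35*Q
f(C) - 1*236 = 35*(-4) - 1*236 = -140 - 236 = -376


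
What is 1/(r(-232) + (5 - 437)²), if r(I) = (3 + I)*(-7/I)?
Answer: 232/43295165 ≈ 5.3586e-6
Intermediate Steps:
r(I) = -7*(3 + I)/I
1/(r(-232) + (5 - 437)²) = 1/((-7 - 21/(-232)) + (5 - 437)²) = 1/((-7 - 21*(-1/232)) + (-432)²) = 1/((-7 + 21/232) + 186624) = 1/(-1603/232 + 186624) = 1/(43295165/232) = 232/43295165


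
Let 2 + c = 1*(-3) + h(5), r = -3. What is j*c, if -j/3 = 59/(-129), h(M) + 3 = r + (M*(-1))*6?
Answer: -2419/43 ≈ -56.256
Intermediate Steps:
h(M) = -6 - 6*M (h(M) = -3 + (-3 + (M*(-1))*6) = -3 + (-3 - M*6) = -3 + (-3 - 6*M) = -6 - 6*M)
j = 59/43 (j = -177/(-129) = -177*(-1)/129 = -3*(-59/129) = 59/43 ≈ 1.3721)
c = -41 (c = -2 + (1*(-3) + (-6 - 6*5)) = -2 + (-3 + (-6 - 30)) = -2 + (-3 - 36) = -2 - 39 = -41)
j*c = (59/43)*(-41) = -2419/43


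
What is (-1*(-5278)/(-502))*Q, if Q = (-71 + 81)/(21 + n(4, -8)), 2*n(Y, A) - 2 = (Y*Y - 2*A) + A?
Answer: -13195/4267 ≈ -3.0923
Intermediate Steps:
n(Y, A) = 1 + Y**2/2 - A/2 (n(Y, A) = 1 + ((Y*Y - 2*A) + A)/2 = 1 + ((Y**2 - 2*A) + A)/2 = 1 + (Y**2 - A)/2 = 1 + (Y**2/2 - A/2) = 1 + Y**2/2 - A/2)
Q = 5/17 (Q = (-71 + 81)/(21 + (1 + (1/2)*4**2 - 1/2*(-8))) = 10/(21 + (1 + (1/2)*16 + 4)) = 10/(21 + (1 + 8 + 4)) = 10/(21 + 13) = 10/34 = 10*(1/34) = 5/17 ≈ 0.29412)
(-1*(-5278)/(-502))*Q = (-1*(-5278)/(-502))*(5/17) = (5278*(-1/502))*(5/17) = -2639/251*5/17 = -13195/4267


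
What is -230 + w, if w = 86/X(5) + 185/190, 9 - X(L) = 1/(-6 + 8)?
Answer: -141415/646 ≈ -218.91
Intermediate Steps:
X(L) = 17/2 (X(L) = 9 - 1/(-6 + 8) = 9 - 1/2 = 17/2)
w = 7165/646 (w = 86/(17/2) + 185/190 = 86*(2/17) + 185*(1/190) = 172/17 + 37/38 = 7165/646 ≈ 11.091)
-230 + w = -230 + 7165/646 = -141415/646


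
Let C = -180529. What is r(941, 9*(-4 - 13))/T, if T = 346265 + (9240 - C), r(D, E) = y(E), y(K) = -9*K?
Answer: 459/178678 ≈ 0.0025689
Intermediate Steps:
r(D, E) = -9*E
T = 536034 (T = 346265 + (9240 - 1*(-180529)) = 346265 + (9240 + 180529) = 346265 + 189769 = 536034)
r(941, 9*(-4 - 13))/T = -81*(-4 - 13)/536034 = -81*(-17)*(1/536034) = -9*(-153)*(1/536034) = 1377*(1/536034) = 459/178678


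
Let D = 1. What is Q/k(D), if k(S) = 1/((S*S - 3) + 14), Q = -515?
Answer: -6180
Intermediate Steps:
k(S) = 1/(11 + S²) (k(S) = 1/((S² - 3) + 14) = 1/((-3 + S²) + 14) = 1/(11 + S²))
Q/k(D) = -515/(1/(11 + 1²)) = -515/(1/(11 + 1)) = -515/(1/12) = -515/1/12 = -515*12 = -6180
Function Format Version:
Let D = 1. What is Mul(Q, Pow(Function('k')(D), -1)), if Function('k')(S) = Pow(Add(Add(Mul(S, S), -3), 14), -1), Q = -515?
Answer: -6180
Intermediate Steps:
Function('k')(S) = Pow(Add(11, Pow(S, 2)), -1) (Function('k')(S) = Pow(Add(Add(Pow(S, 2), -3), 14), -1) = Pow(Add(Add(-3, Pow(S, 2)), 14), -1) = Pow(Add(11, Pow(S, 2)), -1))
Mul(Q, Pow(Function('k')(D), -1)) = Mul(-515, Pow(Pow(Add(11, Pow(1, 2)), -1), -1)) = Mul(-515, Pow(Pow(Add(11, 1), -1), -1)) = Mul(-515, Pow(Pow(12, -1), -1)) = Mul(-515, Pow(Rational(1, 12), -1)) = Mul(-515, 12) = -6180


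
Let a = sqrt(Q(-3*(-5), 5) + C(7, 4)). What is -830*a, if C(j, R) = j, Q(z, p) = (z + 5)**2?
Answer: -830*sqrt(407) ≈ -16745.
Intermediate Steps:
Q(z, p) = (5 + z)**2
a = sqrt(407) (a = sqrt((5 - 3*(-5))**2 + 7) = sqrt((5 + 15)**2 + 7) = sqrt(20**2 + 7) = sqrt(400 + 7) = sqrt(407) ≈ 20.174)
-830*a = -830*sqrt(407)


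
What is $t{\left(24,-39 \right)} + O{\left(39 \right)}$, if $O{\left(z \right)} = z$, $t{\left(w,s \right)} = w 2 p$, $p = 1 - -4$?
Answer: $279$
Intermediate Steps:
$p = 5$ ($p = 1 + 4 = 5$)
$t{\left(w,s \right)} = 10 w$ ($t{\left(w,s \right)} = w 2 \cdot 5 = 2 w 5 = 10 w$)
$t{\left(24,-39 \right)} + O{\left(39 \right)} = 10 \cdot 24 + 39 = 240 + 39 = 279$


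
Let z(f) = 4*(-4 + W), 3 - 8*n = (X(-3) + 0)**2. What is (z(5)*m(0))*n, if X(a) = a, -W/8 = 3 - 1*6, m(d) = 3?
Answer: -180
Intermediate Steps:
W = 24 (W = -8*(3 - 1*6) = -8*(3 - 6) = -8*(-3) = 24)
n = -3/4 (n = 3/8 - (-3 + 0)**2/8 = 3/8 - 1/8*(-3)**2 = 3/8 - 1/8*9 = 3/8 - 9/8 = -3/4 ≈ -0.75000)
z(f) = 80 (z(f) = 4*(-4 + 24) = 4*20 = 80)
(z(5)*m(0))*n = (80*3)*(-3/4) = 240*(-3/4) = -180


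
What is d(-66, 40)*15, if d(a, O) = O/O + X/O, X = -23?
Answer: 51/8 ≈ 6.3750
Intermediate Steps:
d(a, O) = 1 - 23/O (d(a, O) = O/O - 23/O = 1 - 23/O)
d(-66, 40)*15 = ((-23 + 40)/40)*15 = ((1/40)*17)*15 = (17/40)*15 = 51/8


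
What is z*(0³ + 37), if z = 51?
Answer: 1887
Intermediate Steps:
z*(0³ + 37) = 51*(0³ + 37) = 51*(0 + 37) = 51*37 = 1887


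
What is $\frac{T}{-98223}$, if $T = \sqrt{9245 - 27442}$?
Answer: $- \frac{i \sqrt{18197}}{98223} \approx - 0.0013734 i$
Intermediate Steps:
$T = i \sqrt{18197}$ ($T = \sqrt{-18197} = i \sqrt{18197} \approx 134.9 i$)
$\frac{T}{-98223} = \frac{i \sqrt{18197}}{-98223} = i \sqrt{18197} \left(- \frac{1}{98223}\right) = - \frac{i \sqrt{18197}}{98223}$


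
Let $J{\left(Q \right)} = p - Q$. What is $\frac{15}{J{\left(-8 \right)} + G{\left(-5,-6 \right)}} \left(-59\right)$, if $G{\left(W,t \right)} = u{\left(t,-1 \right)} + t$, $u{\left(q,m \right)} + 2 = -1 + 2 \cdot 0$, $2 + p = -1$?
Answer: $\frac{885}{4} \approx 221.25$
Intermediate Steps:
$p = -3$ ($p = -2 - 1 = -3$)
$u{\left(q,m \right)} = -3$ ($u{\left(q,m \right)} = -2 + \left(-1 + 2 \cdot 0\right) = -2 + \left(-1 + 0\right) = -2 - 1 = -3$)
$G{\left(W,t \right)} = -3 + t$
$J{\left(Q \right)} = -3 - Q$
$\frac{15}{J{\left(-8 \right)} + G{\left(-5,-6 \right)}} \left(-59\right) = \frac{15}{\left(-3 - -8\right) - 9} \left(-59\right) = \frac{15}{\left(-3 + 8\right) - 9} \left(-59\right) = \frac{15}{5 - 9} \left(-59\right) = \frac{15}{-4} \left(-59\right) = 15 \left(- \frac{1}{4}\right) \left(-59\right) = \left(- \frac{15}{4}\right) \left(-59\right) = \frac{885}{4}$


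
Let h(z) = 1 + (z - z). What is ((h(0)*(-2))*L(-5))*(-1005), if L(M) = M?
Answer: -10050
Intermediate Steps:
h(z) = 1 (h(z) = 1 + 0 = 1)
((h(0)*(-2))*L(-5))*(-1005) = ((1*(-2))*(-5))*(-1005) = -2*(-5)*(-1005) = 10*(-1005) = -10050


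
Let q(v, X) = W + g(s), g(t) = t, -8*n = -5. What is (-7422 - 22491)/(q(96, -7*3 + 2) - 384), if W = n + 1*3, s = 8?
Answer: 79768/993 ≈ 80.330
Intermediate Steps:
n = 5/8 (n = -1/8*(-5) = 5/8 ≈ 0.62500)
W = 29/8 (W = 5/8 + 1*3 = 5/8 + 3 = 29/8 ≈ 3.6250)
q(v, X) = 93/8 (q(v, X) = 29/8 + 8 = 93/8)
(-7422 - 22491)/(q(96, -7*3 + 2) - 384) = (-7422 - 22491)/(93/8 - 384) = -29913/(-2979/8) = -29913*(-8/2979) = 79768/993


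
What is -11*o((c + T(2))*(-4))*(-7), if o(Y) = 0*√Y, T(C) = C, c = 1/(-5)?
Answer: 0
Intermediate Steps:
c = -⅕ ≈ -0.20000
o(Y) = 0
-11*o((c + T(2))*(-4))*(-7) = -11*0*(-7) = 0*(-7) = 0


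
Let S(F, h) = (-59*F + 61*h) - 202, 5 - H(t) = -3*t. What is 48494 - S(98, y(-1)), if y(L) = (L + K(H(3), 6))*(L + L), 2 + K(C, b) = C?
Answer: 55820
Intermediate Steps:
H(t) = 5 + 3*t (H(t) = 5 - (-3)*t = 5 + 3*t)
K(C, b) = -2 + C
y(L) = 2*L*(12 + L) (y(L) = (L + (-2 + (5 + 3*3)))*(L + L) = (L + (-2 + (5 + 9)))*(2*L) = (L + (-2 + 14))*(2*L) = (L + 12)*(2*L) = (12 + L)*(2*L) = 2*L*(12 + L))
S(F, h) = -202 - 59*F + 61*h
48494 - S(98, y(-1)) = 48494 - (-202 - 59*98 + 61*(2*(-1)*(12 - 1))) = 48494 - (-202 - 5782 + 61*(2*(-1)*11)) = 48494 - (-202 - 5782 + 61*(-22)) = 48494 - (-202 - 5782 - 1342) = 48494 - 1*(-7326) = 48494 + 7326 = 55820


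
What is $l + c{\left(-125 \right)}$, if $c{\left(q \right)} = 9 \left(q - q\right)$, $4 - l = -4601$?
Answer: $4605$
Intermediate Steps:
$l = 4605$ ($l = 4 - -4601 = 4 + 4601 = 4605$)
$c{\left(q \right)} = 0$ ($c{\left(q \right)} = 9 \cdot 0 = 0$)
$l + c{\left(-125 \right)} = 4605 + 0 = 4605$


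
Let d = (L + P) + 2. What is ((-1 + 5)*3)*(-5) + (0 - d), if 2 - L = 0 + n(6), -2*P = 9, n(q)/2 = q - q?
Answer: -119/2 ≈ -59.500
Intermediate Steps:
n(q) = 0 (n(q) = 2*(q - q) = 2*0 = 0)
P = -9/2 (P = -½*9 = -9/2 ≈ -4.5000)
L = 2 (L = 2 - (0 + 0) = 2 - 1*0 = 2 + 0 = 2)
d = -½ (d = (2 - 9/2) + 2 = -5/2 + 2 = -½ ≈ -0.50000)
((-1 + 5)*3)*(-5) + (0 - d) = ((-1 + 5)*3)*(-5) + (0 - 1*(-½)) = (4*3)*(-5) + (0 + ½) = 12*(-5) + ½ = -60 + ½ = -119/2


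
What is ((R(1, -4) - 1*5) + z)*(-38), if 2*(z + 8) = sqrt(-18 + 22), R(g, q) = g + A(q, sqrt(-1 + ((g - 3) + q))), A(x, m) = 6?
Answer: 190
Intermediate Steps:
R(g, q) = 6 + g (R(g, q) = g + 6 = 6 + g)
z = -7 (z = -8 + sqrt(-18 + 22)/2 = -8 + sqrt(4)/2 = -8 + (1/2)*2 = -8 + 1 = -7)
((R(1, -4) - 1*5) + z)*(-38) = (((6 + 1) - 1*5) - 7)*(-38) = ((7 - 5) - 7)*(-38) = (2 - 7)*(-38) = -5*(-38) = 190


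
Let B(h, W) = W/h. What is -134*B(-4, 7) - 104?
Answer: 261/2 ≈ 130.50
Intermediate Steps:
-134*B(-4, 7) - 104 = -938/(-4) - 104 = -938*(-1)/4 - 104 = -134*(-7/4) - 104 = 469/2 - 104 = 261/2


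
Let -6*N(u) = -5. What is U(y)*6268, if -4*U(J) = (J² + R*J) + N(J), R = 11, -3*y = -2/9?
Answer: -3778037/1458 ≈ -2591.2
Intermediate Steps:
N(u) = ⅚ (N(u) = -⅙*(-5) = ⅚)
y = 2/27 (y = -(-2)/(3*9) = -⅓*(-2/9) = 2/27 ≈ 0.074074)
U(J) = -5/24 - 11*J/4 - J²/4 (U(J) = -((J² + 11*J) + ⅚)/4 = -(⅚ + J² + 11*J)/4 = -5/24 - 11*J/4 - J²/4)
U(y)*6268 = (-5/24 - 11/4*2/27 - (2/27)²/4)*6268 = (-5/24 - 11/54 - ¼*4/729)*6268 = (-5/24 - 11/54 - 1/729)*6268 = -2411/5832*6268 = -3778037/1458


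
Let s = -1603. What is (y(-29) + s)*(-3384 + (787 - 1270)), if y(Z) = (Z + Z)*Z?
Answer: -305493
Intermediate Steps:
y(Z) = 2*Z**2 (y(Z) = (2*Z)*Z = 2*Z**2)
(y(-29) + s)*(-3384 + (787 - 1270)) = (2*(-29)**2 - 1603)*(-3384 + (787 - 1270)) = (2*841 - 1603)*(-3384 - 483) = (1682 - 1603)*(-3867) = 79*(-3867) = -305493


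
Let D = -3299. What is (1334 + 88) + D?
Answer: -1877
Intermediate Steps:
(1334 + 88) + D = (1334 + 88) - 3299 = 1422 - 3299 = -1877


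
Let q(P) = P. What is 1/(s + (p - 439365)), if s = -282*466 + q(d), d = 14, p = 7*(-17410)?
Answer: -1/692633 ≈ -1.4438e-6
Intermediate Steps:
p = -121870
s = -131398 (s = -282*466 + 14 = -131412 + 14 = -131398)
1/(s + (p - 439365)) = 1/(-131398 + (-121870 - 439365)) = 1/(-131398 - 561235) = 1/(-692633) = -1/692633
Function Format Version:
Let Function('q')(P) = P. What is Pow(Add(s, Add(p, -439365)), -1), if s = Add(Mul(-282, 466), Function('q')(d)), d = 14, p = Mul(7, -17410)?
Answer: Rational(-1, 692633) ≈ -1.4438e-6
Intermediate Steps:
p = -121870
s = -131398 (s = Add(Mul(-282, 466), 14) = Add(-131412, 14) = -131398)
Pow(Add(s, Add(p, -439365)), -1) = Pow(Add(-131398, Add(-121870, -439365)), -1) = Pow(Add(-131398, -561235), -1) = Pow(-692633, -1) = Rational(-1, 692633)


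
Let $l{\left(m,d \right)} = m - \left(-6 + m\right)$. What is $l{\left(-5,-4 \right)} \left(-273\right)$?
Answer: $-1638$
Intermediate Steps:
$l{\left(m,d \right)} = 6$
$l{\left(-5,-4 \right)} \left(-273\right) = 6 \left(-273\right) = -1638$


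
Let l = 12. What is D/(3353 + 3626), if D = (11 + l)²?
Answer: 529/6979 ≈ 0.075799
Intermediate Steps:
D = 529 (D = (11 + 12)² = 23² = 529)
D/(3353 + 3626) = 529/(3353 + 3626) = 529/6979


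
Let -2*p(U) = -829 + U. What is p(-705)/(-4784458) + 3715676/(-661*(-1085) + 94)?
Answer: 17776945610615/3431791249782 ≈ 5.1801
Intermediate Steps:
p(U) = 829/2 - U/2 (p(U) = -(-829 + U)/2 = 829/2 - U/2)
p(-705)/(-4784458) + 3715676/(-661*(-1085) + 94) = (829/2 - 1/2*(-705))/(-4784458) + 3715676/(-661*(-1085) + 94) = (829/2 + 705/2)*(-1/4784458) + 3715676/(717185 + 94) = 767*(-1/4784458) + 3715676/717279 = -767/4784458 + 3715676*(1/717279) = -767/4784458 + 3715676/717279 = 17776945610615/3431791249782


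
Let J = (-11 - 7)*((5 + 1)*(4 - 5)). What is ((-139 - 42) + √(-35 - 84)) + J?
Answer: -73 + I*√119 ≈ -73.0 + 10.909*I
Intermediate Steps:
J = 108 (J = -108*(-1) = -18*(-6) = 108)
((-139 - 42) + √(-35 - 84)) + J = ((-139 - 42) + √(-35 - 84)) + 108 = (-181 + √(-119)) + 108 = (-181 + I*√119) + 108 = -73 + I*√119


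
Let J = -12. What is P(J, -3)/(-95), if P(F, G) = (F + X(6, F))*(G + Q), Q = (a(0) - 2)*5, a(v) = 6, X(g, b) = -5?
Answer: 289/95 ≈ 3.0421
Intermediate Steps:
Q = 20 (Q = (6 - 2)*5 = 4*5 = 20)
P(F, G) = (-5 + F)*(20 + G) (P(F, G) = (F - 5)*(G + 20) = (-5 + F)*(20 + G))
P(J, -3)/(-95) = (-100 - 5*(-3) + 20*(-12) - 12*(-3))/(-95) = -(-100 + 15 - 240 + 36)/95 = -1/95*(-289) = 289/95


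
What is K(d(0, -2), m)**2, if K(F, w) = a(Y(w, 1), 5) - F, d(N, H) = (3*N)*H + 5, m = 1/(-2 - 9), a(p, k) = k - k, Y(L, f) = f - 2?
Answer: 25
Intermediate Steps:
Y(L, f) = -2 + f
a(p, k) = 0
m = -1/11 (m = 1/(-11) = -1/11 ≈ -0.090909)
d(N, H) = 5 + 3*H*N (d(N, H) = 3*H*N + 5 = 5 + 3*H*N)
K(F, w) = -F (K(F, w) = 0 - F = -F)
K(d(0, -2), m)**2 = (-(5 + 3*(-2)*0))**2 = (-(5 + 0))**2 = (-1*5)**2 = (-5)**2 = 25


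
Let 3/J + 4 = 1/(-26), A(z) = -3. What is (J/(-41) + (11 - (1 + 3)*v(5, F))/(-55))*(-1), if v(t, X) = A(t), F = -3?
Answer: 1263/3157 ≈ 0.40006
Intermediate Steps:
v(t, X) = -3
J = -26/35 (J = 3/(-4 + 1/(-26)) = 3/(-4 + 1*(-1/26)) = 3/(-4 - 1/26) = 3/(-105/26) = 3*(-26/105) = -26/35 ≈ -0.74286)
(J/(-41) + (11 - (1 + 3)*v(5, F))/(-55))*(-1) = (-26/35/(-41) + (11 - (1 + 3)*(-3))/(-55))*(-1) = (-26/35*(-1/41) + (11 - 4*(-3))*(-1/55))*(-1) = (26/1435 + (11 - 1*(-12))*(-1/55))*(-1) = (26/1435 + (11 + 12)*(-1/55))*(-1) = (26/1435 + 23*(-1/55))*(-1) = (26/1435 - 23/55)*(-1) = -1263/3157*(-1) = 1263/3157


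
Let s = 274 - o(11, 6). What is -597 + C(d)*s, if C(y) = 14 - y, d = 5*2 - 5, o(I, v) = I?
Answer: 1770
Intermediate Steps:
d = 5 (d = 10 - 5 = 5)
s = 263 (s = 274 - 1*11 = 274 - 11 = 263)
-597 + C(d)*s = -597 + (14 - 1*5)*263 = -597 + (14 - 5)*263 = -597 + 9*263 = -597 + 2367 = 1770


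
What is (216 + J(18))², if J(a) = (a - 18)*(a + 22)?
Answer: 46656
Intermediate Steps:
J(a) = (-18 + a)*(22 + a)
(216 + J(18))² = (216 + (-396 + 18² + 4*18))² = (216 + (-396 + 324 + 72))² = (216 + 0)² = 216² = 46656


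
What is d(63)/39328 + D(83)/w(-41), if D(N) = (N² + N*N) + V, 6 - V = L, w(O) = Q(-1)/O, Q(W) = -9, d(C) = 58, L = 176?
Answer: 1219010717/19664 ≈ 61992.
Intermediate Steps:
w(O) = -9/O
V = -170 (V = 6 - 1*176 = 6 - 176 = -170)
D(N) = -170 + 2*N² (D(N) = (N² + N*N) - 170 = (N² + N²) - 170 = 2*N² - 170 = -170 + 2*N²)
d(63)/39328 + D(83)/w(-41) = 58/39328 + (-170 + 2*83²)/((-9/(-41))) = 58*(1/39328) + (-170 + 2*6889)/((-9*(-1/41))) = 29/19664 + (-170 + 13778)/(9/41) = 29/19664 + 13608*(41/9) = 29/19664 + 61992 = 1219010717/19664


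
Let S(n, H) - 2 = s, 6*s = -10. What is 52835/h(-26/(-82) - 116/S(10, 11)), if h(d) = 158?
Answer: 52835/158 ≈ 334.40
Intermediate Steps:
s = -5/3 (s = (⅙)*(-10) = -5/3 ≈ -1.6667)
S(n, H) = ⅓ (S(n, H) = 2 - 5/3 = ⅓)
52835/h(-26/(-82) - 116/S(10, 11)) = 52835/158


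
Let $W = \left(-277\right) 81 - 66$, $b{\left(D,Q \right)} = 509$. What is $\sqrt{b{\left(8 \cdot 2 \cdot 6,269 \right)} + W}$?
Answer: $i \sqrt{21994} \approx 148.3 i$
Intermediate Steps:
$W = -22503$ ($W = -22437 - 66 = -22503$)
$\sqrt{b{\left(8 \cdot 2 \cdot 6,269 \right)} + W} = \sqrt{509 - 22503} = \sqrt{-21994} = i \sqrt{21994}$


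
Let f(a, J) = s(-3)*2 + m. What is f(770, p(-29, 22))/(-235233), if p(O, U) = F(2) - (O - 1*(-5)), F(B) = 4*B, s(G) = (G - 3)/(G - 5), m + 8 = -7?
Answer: 3/52274 ≈ 5.7390e-5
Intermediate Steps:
m = -15 (m = -8 - 7 = -15)
s(G) = (-3 + G)/(-5 + G)
p(O, U) = 3 - O (p(O, U) = 4*2 - (O - 1*(-5)) = 8 - (O + 5) = 8 - (5 + O) = 8 + (-5 - O) = 3 - O)
f(a, J) = -27/2 (f(a, J) = ((-3 - 3)/(-5 - 3))*2 - 15 = (-6/(-8))*2 - 15 = -1/8*(-6)*2 - 15 = (3/4)*2 - 15 = 3/2 - 15 = -27/2)
f(770, p(-29, 22))/(-235233) = -27/2/(-235233) = -27/2*(-1/235233) = 3/52274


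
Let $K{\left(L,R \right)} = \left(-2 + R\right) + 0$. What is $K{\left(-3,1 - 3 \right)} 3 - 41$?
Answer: $-53$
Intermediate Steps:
$K{\left(L,R \right)} = -2 + R$
$K{\left(-3,1 - 3 \right)} 3 - 41 = \left(-2 + \left(1 - 3\right)\right) 3 - 41 = \left(-2 - 2\right) 3 - 41 = \left(-4\right) 3 - 41 = -12 - 41 = -53$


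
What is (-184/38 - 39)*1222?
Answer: -1017926/19 ≈ -53575.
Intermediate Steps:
(-184/38 - 39)*1222 = (-184*1/38 - 39)*1222 = (-92/19 - 39)*1222 = -833/19*1222 = -1017926/19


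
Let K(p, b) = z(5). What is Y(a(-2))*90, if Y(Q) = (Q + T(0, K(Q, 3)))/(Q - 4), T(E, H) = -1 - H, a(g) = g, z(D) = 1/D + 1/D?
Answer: 51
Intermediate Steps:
z(D) = 2/D (z(D) = 1/D + 1/D = 2/D)
K(p, b) = ⅖ (K(p, b) = 2/5 = 2*(⅕) = ⅖)
Y(Q) = (-7/5 + Q)/(-4 + Q) (Y(Q) = (Q + (-1 - 1*⅖))/(Q - 4) = (Q + (-1 - ⅖))/(-4 + Q) = (Q - 7/5)/(-4 + Q) = (-7/5 + Q)/(-4 + Q))
Y(a(-2))*90 = ((-7/5 - 2)/(-4 - 2))*90 = (-17/5/(-6))*90 = -⅙*(-17/5)*90 = (17/30)*90 = 51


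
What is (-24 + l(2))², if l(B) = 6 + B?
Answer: 256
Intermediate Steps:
(-24 + l(2))² = (-24 + (6 + 2))² = (-24 + 8)² = (-16)² = 256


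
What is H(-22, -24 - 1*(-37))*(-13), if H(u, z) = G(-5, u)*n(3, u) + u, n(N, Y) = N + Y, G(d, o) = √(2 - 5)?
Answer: 286 + 247*I*√3 ≈ 286.0 + 427.82*I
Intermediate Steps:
G(d, o) = I*√3 (G(d, o) = √(-3) = I*√3)
H(u, z) = u + I*√3*(3 + u) (H(u, z) = (I*√3)*(3 + u) + u = I*√3*(3 + u) + u = u + I*√3*(3 + u))
H(-22, -24 - 1*(-37))*(-13) = (-22 + I*√3*(3 - 22))*(-13) = (-22 + I*√3*(-19))*(-13) = (-22 - 19*I*√3)*(-13) = 286 + 247*I*√3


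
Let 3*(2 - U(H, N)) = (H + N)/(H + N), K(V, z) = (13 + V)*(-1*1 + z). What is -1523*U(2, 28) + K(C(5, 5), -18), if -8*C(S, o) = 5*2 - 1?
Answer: -66335/24 ≈ -2764.0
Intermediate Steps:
C(S, o) = -9/8 (C(S, o) = -(5*2 - 1)/8 = -(10 - 1)/8 = -1/8*9 = -9/8)
K(V, z) = (-1 + z)*(13 + V) (K(V, z) = (13 + V)*(-1 + z) = (-1 + z)*(13 + V))
U(H, N) = 5/3 (U(H, N) = 2 - (H + N)/(3*(H + N)) = 2 - 1/3*1 = 2 - 1/3 = 5/3)
-1523*U(2, 28) + K(C(5, 5), -18) = -1523*5/3 + (-13 - 1*(-9/8) + 13*(-18) - 9/8*(-18)) = -7615/3 + (-13 + 9/8 - 234 + 81/4) = -7615/3 - 1805/8 = -66335/24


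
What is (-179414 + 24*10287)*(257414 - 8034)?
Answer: 16826666120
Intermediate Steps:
(-179414 + 24*10287)*(257414 - 8034) = (-179414 + 246888)*249380 = 67474*249380 = 16826666120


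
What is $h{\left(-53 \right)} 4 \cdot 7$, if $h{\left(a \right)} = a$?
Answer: $-1484$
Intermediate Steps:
$h{\left(-53 \right)} 4 \cdot 7 = - 53 \cdot 4 \cdot 7 = \left(-53\right) 28 = -1484$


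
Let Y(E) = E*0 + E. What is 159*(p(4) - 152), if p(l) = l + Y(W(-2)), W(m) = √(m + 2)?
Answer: -23532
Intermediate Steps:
W(m) = √(2 + m)
Y(E) = E (Y(E) = 0 + E = E)
p(l) = l (p(l) = l + √(2 - 2) = l + √0 = l + 0 = l)
159*(p(4) - 152) = 159*(4 - 152) = 159*(-148) = -23532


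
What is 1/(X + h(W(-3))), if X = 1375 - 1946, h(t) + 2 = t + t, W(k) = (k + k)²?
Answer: -1/501 ≈ -0.0019960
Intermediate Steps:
W(k) = 4*k² (W(k) = (2*k)² = 4*k²)
h(t) = -2 + 2*t (h(t) = -2 + (t + t) = -2 + 2*t)
X = -571
1/(X + h(W(-3))) = 1/(-571 + (-2 + 2*(4*(-3)²))) = 1/(-571 + (-2 + 2*(4*9))) = 1/(-571 + (-2 + 2*36)) = 1/(-571 + (-2 + 72)) = 1/(-571 + 70) = 1/(-501) = -1/501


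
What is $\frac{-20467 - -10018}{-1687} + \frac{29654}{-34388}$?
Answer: $\frac{154646957}{29006278} \approx 5.3315$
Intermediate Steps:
$\frac{-20467 - -10018}{-1687} + \frac{29654}{-34388} = \left(-20467 + 10018\right) \left(- \frac{1}{1687}\right) + 29654 \left(- \frac{1}{34388}\right) = \left(-10449\right) \left(- \frac{1}{1687}\right) - \frac{14827}{17194} = \frac{10449}{1687} - \frac{14827}{17194} = \frac{154646957}{29006278}$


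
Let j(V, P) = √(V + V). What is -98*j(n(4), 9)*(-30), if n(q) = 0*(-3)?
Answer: 0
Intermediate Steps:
n(q) = 0
j(V, P) = √2*√V (j(V, P) = √(2*V) = √2*√V)
-98*j(n(4), 9)*(-30) = -98*√2*√0*(-30) = -98*√2*0*(-30) = -98*0*(-30) = 0*(-30) = 0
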